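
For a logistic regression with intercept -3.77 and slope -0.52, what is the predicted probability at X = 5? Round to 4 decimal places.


Linear predictor: z = -3.77 + -0.52 * 5 = -6.3700.
P = 1/(1 + exp(6.3700)) = 1/(1 + 584.0578) = 0.0017.

0.0017


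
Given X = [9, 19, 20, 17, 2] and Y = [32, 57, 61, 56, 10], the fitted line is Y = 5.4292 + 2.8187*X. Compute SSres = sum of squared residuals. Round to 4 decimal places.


For each point, residual = actual - predicted.
Residuals: [1.2025, -1.9845, -0.8032, 2.6529, -1.0666].
Sum of squared residuals = 14.2049.

14.2049


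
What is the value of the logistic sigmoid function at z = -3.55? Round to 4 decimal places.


First, exp(3.5500) = 34.8133.
Then sigma(z) = 1/(1 + 34.8133) = 0.0279.

0.0279


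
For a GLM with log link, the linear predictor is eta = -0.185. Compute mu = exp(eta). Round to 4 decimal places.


The inverse log link gives:
mu = exp(-0.185) = 0.8311.

0.8311


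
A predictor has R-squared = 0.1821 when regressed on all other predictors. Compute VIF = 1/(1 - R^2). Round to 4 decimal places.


Using VIF = 1/(1 - R^2_j):
1 - 0.1821 = 0.8179.
VIF = 1.2226.

1.2226


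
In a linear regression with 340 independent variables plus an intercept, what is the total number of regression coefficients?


Each predictor gets one coefficient, plus one intercept.
Total parameters = 340 + 1 = 341.

341


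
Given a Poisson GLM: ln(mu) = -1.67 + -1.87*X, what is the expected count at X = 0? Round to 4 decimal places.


Linear predictor: eta = -1.67 + (-1.87)(0) = -1.6700.
Expected count: mu = exp(-1.6700) = 0.1882.

0.1882


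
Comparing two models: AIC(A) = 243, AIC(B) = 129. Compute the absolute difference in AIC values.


|AIC_A - AIC_B| = |243 - 129| = 114.
Model B is preferred (lower AIC).

114


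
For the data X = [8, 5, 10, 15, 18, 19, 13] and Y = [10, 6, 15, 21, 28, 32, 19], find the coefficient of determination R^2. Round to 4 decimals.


After computing the OLS fit (b0=-3.6078, b1=1.7756):
SSres = 9.5724, SStot = 519.4286.
R^2 = 1 - 9.5724/519.4286 = 0.9816.

0.9816


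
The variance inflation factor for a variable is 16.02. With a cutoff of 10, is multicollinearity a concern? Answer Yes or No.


Check: VIF = 16.02 vs threshold = 10.
Since 16.02 >= 10, the answer is Yes.

Yes


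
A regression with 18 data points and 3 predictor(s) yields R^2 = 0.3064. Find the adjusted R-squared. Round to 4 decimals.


Adjusted R^2 = 1 - (1 - R^2) * (n-1)/(n-p-1).
(1 - R^2) = 0.6936.
(n-1)/(n-p-1) = 17/14.
(1 - R^2) * (n-1) = 0.6936 * 17 = 11.7912.
Divide by (n-p-1): 11.7912 / 14 = 0.8422.
Adj R^2 = 1 - 0.8422 = 0.1578.

0.1578


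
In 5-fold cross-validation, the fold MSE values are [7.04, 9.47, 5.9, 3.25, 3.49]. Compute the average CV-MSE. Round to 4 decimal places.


Add all fold MSEs: 29.1500.
Divide by k = 5: 29.1500/5 = 5.8300.

5.8300


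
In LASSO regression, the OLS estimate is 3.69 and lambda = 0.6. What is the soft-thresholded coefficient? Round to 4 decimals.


Absolute value: |3.69| = 3.69.
Compare to lambda = 0.6.
Since |beta| > lambda, coefficient = sign(beta)*(|beta| - lambda) = 3.0900.

3.0900


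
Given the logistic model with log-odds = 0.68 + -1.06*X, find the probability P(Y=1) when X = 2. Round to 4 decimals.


z = 0.68 + -1.06 * 2 = -1.4400.
Sigmoid: P = 1 / (1 + exp(1.4400)) = 0.1915.

0.1915


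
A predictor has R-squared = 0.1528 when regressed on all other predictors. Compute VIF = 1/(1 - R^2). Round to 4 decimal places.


VIF = 1 / (1 - 0.1528).
= 1 / 0.8472 = 1.1804.

1.1804


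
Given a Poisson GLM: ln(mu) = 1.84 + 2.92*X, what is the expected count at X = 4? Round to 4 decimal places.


Compute eta = 1.84 + 2.92 * 4 = 13.5200.
Apply inverse link: mu = e^13.5200 = 744151.5580.

744151.5580


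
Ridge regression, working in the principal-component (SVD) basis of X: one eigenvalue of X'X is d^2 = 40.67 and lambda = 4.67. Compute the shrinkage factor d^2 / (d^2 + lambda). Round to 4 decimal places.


Compute the denominator: 40.67 + 4.67 = 45.3400.
Shrinkage factor = 40.67 / 45.3400 = 0.8970.

0.8970


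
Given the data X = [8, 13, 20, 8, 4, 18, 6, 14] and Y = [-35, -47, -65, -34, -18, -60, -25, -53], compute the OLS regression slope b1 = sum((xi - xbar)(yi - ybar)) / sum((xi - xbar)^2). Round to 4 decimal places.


The sample means are xbar = 11.3750 and ybar = -42.1250.
Compute S_xx = 233.8750 and S_xy = -673.6250.
Slope b1 = S_xy / S_xx = -673.6250 / 233.8750 = -2.8803.

-2.8803


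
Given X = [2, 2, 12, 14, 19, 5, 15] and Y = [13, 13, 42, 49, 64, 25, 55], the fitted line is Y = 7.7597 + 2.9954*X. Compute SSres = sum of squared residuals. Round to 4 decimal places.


For each point, residual = actual - predicted.
Residuals: [-0.7505, -0.7505, -1.7045, -0.6953, -0.6723, 2.2633, 2.3093].
Sum of squared residuals = 15.4226.

15.4226


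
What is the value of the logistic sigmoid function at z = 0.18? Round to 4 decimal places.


Compute exp(-0.1800) = 0.8353.
Sigmoid = 1 / (1 + 0.8353) = 1 / 1.8353 = 0.5449.

0.5449


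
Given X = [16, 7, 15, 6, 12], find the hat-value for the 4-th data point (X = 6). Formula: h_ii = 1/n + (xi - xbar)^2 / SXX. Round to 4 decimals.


n = 5, xbar = 11.2000.
SXX = sum((xi - xbar)^2) = 82.8000.
h = 1/5 + (6 - 11.2000)^2 / 82.8000 = 0.5266.

0.5266


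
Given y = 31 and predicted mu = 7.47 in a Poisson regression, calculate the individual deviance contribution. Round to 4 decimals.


y/mu = 31/7.47 = 4.149933 (approx.), and ln(31/7.47) = 1.423092.
y * ln(y/mu) = 31 * 1.423092 = 44.115852.
y - mu = 23.53.
D = 2 * (44.115852 - 23.53) = 41.171704, which rounds to 41.1717.

41.1717


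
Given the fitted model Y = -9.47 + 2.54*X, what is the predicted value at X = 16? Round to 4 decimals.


Predicted value:
Y = -9.47 + (2.54)(16) = -9.47 + 40.6400 = 31.1700.

31.1700


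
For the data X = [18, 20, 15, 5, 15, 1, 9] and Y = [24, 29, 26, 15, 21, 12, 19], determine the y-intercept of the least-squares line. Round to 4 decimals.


First find the slope: b1 = 0.8215.
Means: xbar = 11.8571, ybar = 20.8571.
b0 = ybar - b1 * xbar = 20.8571 - 0.8215 * 11.8571 = 11.1169.

11.1169


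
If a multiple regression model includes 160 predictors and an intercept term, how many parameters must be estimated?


Including the intercept, the model has 160 predictor coefficients + 1 intercept.
Total = 161.

161


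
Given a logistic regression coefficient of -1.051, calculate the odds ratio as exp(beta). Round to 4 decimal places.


exp(-1.051) = 0.3496.
So the odds ratio is 0.3496.

0.3496


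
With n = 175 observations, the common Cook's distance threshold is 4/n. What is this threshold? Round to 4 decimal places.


The threshold is 4/n.
4/175 = 0.0229.

0.0229


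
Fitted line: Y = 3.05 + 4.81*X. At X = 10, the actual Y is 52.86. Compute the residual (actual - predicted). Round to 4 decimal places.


Fitted value at X = 10 is yhat = 3.05 + 4.81*10 = 51.1500.
Residual = 52.86 - 51.1500 = 1.7100.

1.7100


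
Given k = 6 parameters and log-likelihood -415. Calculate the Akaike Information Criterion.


AIC = 2*6 - 2*(-415).
= 12 + 830 = 842.

842


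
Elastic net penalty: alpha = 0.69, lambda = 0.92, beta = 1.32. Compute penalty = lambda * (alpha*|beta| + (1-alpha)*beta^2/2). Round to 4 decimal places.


L1 component = 0.69 * |1.32| = 0.9108.
L2 component = 0.31 * 1.32^2 / 2 = 0.2701.
Penalty = 0.92 * (0.9108 + 0.2701) = 0.92 * 1.1809 = 1.0864.

1.0864


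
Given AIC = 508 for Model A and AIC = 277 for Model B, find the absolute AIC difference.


Compute |508 - 277| = 231.
Model B has the smaller AIC.

231


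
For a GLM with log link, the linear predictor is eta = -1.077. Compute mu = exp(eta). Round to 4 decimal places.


mu = exp(eta) = exp(-1.077).
= 0.3406.

0.3406


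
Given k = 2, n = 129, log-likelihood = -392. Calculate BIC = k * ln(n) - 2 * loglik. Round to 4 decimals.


ln(129) = 4.859812.
k * ln(n) = 2 * 4.859812 = 9.719624.
-2L = 784.
BIC = 9.719624 + 784 = 793.719624, which rounds to 793.7196.

793.7196


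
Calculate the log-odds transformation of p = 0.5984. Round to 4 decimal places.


The odds are p/(1-p) = 0.5984 / 0.4016 = 1.4900.
logit(p) = ln(1.4900) = 0.3988.

0.3988


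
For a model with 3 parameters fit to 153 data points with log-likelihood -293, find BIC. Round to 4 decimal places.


k * ln(n) = 3 * ln(153) = 3 * 5.030438 = 15.091314.
-2 * loglik = -2 * (-293) = 586.
BIC = 15.091314 + 586 = 601.091314, which rounds to 601.0913.

601.0913


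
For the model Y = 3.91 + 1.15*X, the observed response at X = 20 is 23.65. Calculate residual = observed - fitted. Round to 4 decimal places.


Predicted = 3.91 + 1.15 * 20 = 26.9100.
Residual = 23.65 - 26.9100 = -3.2600.

-3.2600


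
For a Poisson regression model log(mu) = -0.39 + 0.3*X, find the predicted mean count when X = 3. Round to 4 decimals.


eta = -0.39 + 0.3 * 3 = 0.5100.
mu = exp(0.5100) = 1.6653.

1.6653


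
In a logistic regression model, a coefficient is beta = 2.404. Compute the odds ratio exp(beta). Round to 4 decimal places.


The odds ratio is computed as:
OR = e^(2.404) = 11.0674.

11.0674


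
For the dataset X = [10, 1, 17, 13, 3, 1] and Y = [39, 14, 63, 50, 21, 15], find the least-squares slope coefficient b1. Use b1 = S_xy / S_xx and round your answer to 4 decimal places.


Calculate xbar = 7.5000, ybar = 33.6667.
S_xx = 231.5000, S_xy = 688.0000.
Using b1 = S_xy / S_xx = 688.0000 / 231.5000, we get b1 = 2.9719.

2.9719


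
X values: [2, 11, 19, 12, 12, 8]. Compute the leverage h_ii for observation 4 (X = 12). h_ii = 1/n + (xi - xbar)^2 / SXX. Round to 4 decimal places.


Mean of X: xbar = 10.6667.
SXX = 155.3333.
For X = 12: h = 1/6 + (12 - 10.6667)^2/155.3333 = 0.1781.

0.1781


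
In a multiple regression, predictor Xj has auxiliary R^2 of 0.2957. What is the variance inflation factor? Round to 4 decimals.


VIF = 1 / (1 - 0.2957).
= 1 / 0.7043 = 1.4198.

1.4198


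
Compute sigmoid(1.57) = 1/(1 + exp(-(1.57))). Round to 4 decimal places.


Compute exp(-1.5700) = 0.2080.
Sigmoid = 1 / (1 + 0.2080) = 1 / 1.2080 = 0.8278.

0.8278


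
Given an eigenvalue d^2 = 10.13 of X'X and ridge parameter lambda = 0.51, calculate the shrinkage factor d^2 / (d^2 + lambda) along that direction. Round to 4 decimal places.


d^2 + lambda = 10.13 + 0.51 = 10.6400.
Shrinkage factor = 10.13/10.6400 = 0.9521.

0.9521


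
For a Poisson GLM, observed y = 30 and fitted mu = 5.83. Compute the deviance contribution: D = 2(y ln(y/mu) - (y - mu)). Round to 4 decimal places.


First: ln(30/5.83) = 1.638180.
Then: 30 * 1.638180 = 49.145400.
y - mu = 30 - 5.83 = 24.17.
D = 2(49.145400 - 24.17) = 49.950800, which rounds to 49.9508.

49.9508


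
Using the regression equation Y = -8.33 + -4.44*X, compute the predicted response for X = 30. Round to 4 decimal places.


Predicted value:
Y = -8.33 + (-4.44)(30) = -8.33 + -133.2000 = -141.5300.

-141.5300


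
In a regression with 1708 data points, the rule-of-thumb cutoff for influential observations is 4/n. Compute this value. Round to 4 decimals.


Cook's distance cutoff = 4/n = 4/1708.
= 0.0023.

0.0023


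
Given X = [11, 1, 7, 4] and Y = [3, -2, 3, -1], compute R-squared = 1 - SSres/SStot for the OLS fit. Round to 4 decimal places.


After computing the OLS fit (b0=-2.4795, b1=0.5616):
SSres = 3.4795, SStot = 20.7500.
R^2 = 1 - 3.4795/20.7500 = 0.8323.

0.8323


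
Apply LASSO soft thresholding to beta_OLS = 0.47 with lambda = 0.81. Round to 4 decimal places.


Absolute value: |0.47| = 0.47.
Compare to lambda = 0.81.
Since |beta| <= lambda, the coefficient is set to 0.

0.0000


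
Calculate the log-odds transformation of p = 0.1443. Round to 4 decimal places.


Compute the odds: 0.1443/0.8557 = 0.1686.
Take the natural log: ln(0.1686) = -1.7800.

-1.7800


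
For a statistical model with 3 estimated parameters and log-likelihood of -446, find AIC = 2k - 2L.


AIC = 2k - 2*loglik = 2(3) - 2(-446).
= 6 + 892 = 898.

898


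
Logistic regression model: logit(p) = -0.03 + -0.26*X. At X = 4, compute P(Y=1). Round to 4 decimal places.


Linear predictor: z = -0.03 + -0.26 * 4 = -1.0700.
P = 1/(1 + exp(1.0700)) = 1/(1 + 2.9154) = 0.2554.

0.2554


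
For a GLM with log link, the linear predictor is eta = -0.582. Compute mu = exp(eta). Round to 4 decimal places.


Apply the inverse link:
mu = e^-0.582 = 0.5588.

0.5588


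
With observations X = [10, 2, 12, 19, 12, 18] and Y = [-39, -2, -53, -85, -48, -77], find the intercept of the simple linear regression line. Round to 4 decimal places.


Compute b1 = -4.8102 from the OLS formula.
With xbar = 12.1667 and ybar = -50.6667, the intercept is:
b0 = -50.6667 - -4.8102 * 12.1667 = 7.8579.

7.8579


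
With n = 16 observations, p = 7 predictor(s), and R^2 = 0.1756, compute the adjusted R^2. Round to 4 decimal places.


Adjusted R^2 = 1 - (1 - R^2) * (n-1)/(n-p-1).
(1 - R^2) = 0.8244.
(n-1)/(n-p-1) = 15/8.
(1 - R^2) * (n-1) = 0.8244 * 15 = 12.3660.
Divide by (n-p-1): 12.3660 / 8 = 1.5458.
Adj R^2 = 1 - 1.5458 = -0.5458.

-0.5458


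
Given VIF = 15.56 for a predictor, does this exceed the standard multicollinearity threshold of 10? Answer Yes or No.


Compare VIF = 15.56 to the threshold of 10.
15.56 >= 10, so the answer is Yes.

Yes


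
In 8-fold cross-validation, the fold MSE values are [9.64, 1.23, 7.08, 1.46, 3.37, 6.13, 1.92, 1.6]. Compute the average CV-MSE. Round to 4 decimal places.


Total MSE across folds = 32.4300.
CV-MSE = 32.4300/8 = 4.0538.

4.0538


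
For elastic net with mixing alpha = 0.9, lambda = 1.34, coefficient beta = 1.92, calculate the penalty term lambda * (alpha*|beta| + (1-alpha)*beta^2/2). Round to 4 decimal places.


alpha * |beta| = 0.9 * 1.92 = 1.7280.
(1-alpha) * beta^2/2 = 0.1 * 3.6864/2 = 0.1843.
Total = 1.34 * (1.7280 + 0.1843) = 2.5625.

2.5625


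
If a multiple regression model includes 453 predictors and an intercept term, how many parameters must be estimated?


Each predictor gets one coefficient, plus one intercept.
Total parameters = 453 + 1 = 454.

454


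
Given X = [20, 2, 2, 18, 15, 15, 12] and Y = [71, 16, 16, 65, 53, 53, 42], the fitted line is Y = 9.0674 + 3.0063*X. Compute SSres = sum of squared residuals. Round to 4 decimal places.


For each point, residual = actual - predicted.
Residuals: [1.8066, 0.9200, 0.9200, 1.8192, -1.1619, -1.1619, -3.1430].
Sum of squared residuals = 20.8446.

20.8446


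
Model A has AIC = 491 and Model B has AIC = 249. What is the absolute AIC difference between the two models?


Absolute difference = |491 - 249| = 242.
The model with lower AIC (B) is preferred.

242


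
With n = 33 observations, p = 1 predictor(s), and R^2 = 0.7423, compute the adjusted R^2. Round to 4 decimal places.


Plug in: Adj R^2 = 1 - (1 - 0.7423) * 32/31.
= 1 - 0.2577 * 32/31
= 1 - 8.2464 / 31
= 1 - 0.2660 = 0.7340.

0.7340


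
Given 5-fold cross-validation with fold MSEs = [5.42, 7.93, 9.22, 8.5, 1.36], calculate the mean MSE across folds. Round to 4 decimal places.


Sum of fold MSEs = 32.4300.
Average = 32.4300 / 5 = 6.4860.

6.4860


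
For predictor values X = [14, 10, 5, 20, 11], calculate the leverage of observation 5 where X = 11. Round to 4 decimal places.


Compute xbar = 12.0000 with n = 5 observations.
SXX = 122.0000.
Leverage = 1/5 + (11 - 12.0000)^2/122.0000 = 0.2082.

0.2082


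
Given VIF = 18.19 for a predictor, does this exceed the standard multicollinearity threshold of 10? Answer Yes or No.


The threshold is 10.
VIF = 18.19 is >= 10.
Multicollinearity indication: Yes.

Yes


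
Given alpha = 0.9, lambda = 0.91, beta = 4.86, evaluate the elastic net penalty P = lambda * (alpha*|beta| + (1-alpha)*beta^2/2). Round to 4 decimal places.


L1 component = 0.9 * |4.86| = 4.3740.
L2 component = 0.1 * 4.86^2 / 2 = 1.1810.
Penalty = 0.91 * (4.3740 + 1.1810) = 0.91 * 5.5550 = 5.0550.

5.0550


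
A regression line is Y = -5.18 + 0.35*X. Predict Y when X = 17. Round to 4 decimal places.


Predicted value:
Y = -5.18 + (0.35)(17) = -5.18 + 5.9500 = 0.7700.

0.7700


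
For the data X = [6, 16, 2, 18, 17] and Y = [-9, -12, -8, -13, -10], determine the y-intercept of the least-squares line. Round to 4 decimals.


First find the slope: b1 = -0.2462.
Means: xbar = 11.8000, ybar = -10.4000.
b0 = ybar - b1 * xbar = -10.4000 - -0.2462 * 11.8000 = -7.4944.

-7.4944


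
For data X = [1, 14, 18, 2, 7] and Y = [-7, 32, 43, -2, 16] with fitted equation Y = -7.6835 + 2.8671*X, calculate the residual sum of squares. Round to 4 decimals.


Predicted values from Y = -7.6835 + 2.8671*X.
Residuals: [-2.1836, -0.4559, -0.9243, -0.0507, 3.6138].
SSres = 18.8924.

18.8924


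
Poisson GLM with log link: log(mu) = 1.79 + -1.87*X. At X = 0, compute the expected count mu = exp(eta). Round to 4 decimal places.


Compute eta = 1.79 + -1.87 * 0 = 1.7900.
Apply inverse link: mu = e^1.7900 = 5.9895.

5.9895


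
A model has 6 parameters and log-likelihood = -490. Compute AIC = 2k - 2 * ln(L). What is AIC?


AIC = 2k - 2*loglik = 2(6) - 2(-490).
= 12 + 980 = 992.

992


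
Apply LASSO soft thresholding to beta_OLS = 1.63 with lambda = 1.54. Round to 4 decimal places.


Check: |1.63| = 1.63 vs lambda = 1.54.
Since |beta| > lambda, coefficient = sign(beta)*(|beta| - lambda) = 0.0900.
Soft-thresholded coefficient = 0.0900.

0.0900


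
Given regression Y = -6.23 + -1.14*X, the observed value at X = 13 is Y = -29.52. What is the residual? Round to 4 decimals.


Compute yhat = -6.23 + (-1.14)(13) = -21.0500.
Residual = actual - predicted = -29.52 - -21.0500 = -8.4700.

-8.4700


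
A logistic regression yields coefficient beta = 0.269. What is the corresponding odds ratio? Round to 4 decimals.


exp(0.269) = 1.3087.
So the odds ratio is 1.3087.

1.3087


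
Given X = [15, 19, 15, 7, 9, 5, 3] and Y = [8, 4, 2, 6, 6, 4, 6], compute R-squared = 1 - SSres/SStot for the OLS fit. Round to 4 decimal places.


After computing the OLS fit (b0=5.8957, b1=-0.0722):
SSres = 21.7433, SStot = 22.8571.
R^2 = 1 - 21.7433/22.8571 = 0.0487.

0.0487


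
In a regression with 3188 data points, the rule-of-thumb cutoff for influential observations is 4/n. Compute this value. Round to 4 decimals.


Cook's distance cutoff = 4/n = 4/3188.
= 0.0013.

0.0013


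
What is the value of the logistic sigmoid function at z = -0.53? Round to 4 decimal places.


exp(0.5300) = 1.6989.
1 + exp(-z) = 2.6989.
sigmoid = 1/2.6989 = 0.3705.

0.3705


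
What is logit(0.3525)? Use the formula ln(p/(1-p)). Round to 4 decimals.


The odds are p/(1-p) = 0.3525 / 0.6475 = 0.5444.
logit(p) = ln(0.5444) = -0.6081.

-0.6081


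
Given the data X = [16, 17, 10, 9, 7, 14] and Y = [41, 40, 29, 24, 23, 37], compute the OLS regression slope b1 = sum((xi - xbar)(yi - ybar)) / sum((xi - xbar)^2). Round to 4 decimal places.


The sample means are xbar = 12.1667 and ybar = 32.3333.
Compute S_xx = 82.8333 and S_xy = 160.6667.
Slope b1 = S_xy / S_xx = 160.6667 / 82.8333 = 1.9396.

1.9396


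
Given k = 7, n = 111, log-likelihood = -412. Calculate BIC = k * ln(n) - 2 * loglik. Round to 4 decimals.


Compute k*ln(n) = 7*ln(111) = 7*4.709530 = 32.966710.
Then -2*loglik = 824.
BIC = 32.966710 + 824 = 856.966710, which rounds to 856.9667.

856.9667


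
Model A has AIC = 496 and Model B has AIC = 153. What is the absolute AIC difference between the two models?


|AIC_A - AIC_B| = |496 - 153| = 343.
Model B is preferred (lower AIC).

343


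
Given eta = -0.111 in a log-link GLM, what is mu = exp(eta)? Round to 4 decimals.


The inverse log link gives:
mu = exp(-0.111) = 0.8949.

0.8949


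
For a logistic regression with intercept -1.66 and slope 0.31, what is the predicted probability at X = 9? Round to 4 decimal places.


Compute z = -1.66 + (0.31)(9) = 1.1300.
exp(-z) = 0.3230.
P = 1/(1 + 0.3230) = 0.7558.

0.7558


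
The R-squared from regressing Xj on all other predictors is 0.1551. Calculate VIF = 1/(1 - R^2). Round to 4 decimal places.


Denominator: 1 - 0.1551 = 0.8449.
VIF = 1 / 0.8449 = 1.1836.

1.1836


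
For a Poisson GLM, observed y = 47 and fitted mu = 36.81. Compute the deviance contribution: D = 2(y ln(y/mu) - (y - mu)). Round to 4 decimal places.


y/mu = 47/36.81 = 1.276827 (approx.), and ln(47/36.81) = 0.244378.
y * ln(y/mu) = 47 * 0.244378 = 11.485766.
y - mu = 10.19.
D = 2 * (11.485766 - 10.19) = 2.591532, which rounds to 2.5915.

2.5915


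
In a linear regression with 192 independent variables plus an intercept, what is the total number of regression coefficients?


Each predictor gets one coefficient, plus one intercept.
Total parameters = 192 + 1 = 193.

193


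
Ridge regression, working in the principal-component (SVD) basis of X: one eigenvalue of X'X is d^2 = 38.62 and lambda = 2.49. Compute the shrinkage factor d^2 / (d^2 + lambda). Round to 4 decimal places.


Denominator = d^2 + lambda = 38.62 + 2.49 = 41.1100.
Shrinkage = 38.62 / 41.1100 = 0.9394.

0.9394


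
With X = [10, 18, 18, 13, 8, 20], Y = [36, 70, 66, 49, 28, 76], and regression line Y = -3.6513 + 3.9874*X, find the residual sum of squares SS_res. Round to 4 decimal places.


Predicted values from Y = -3.6513 + 3.9874*X.
Residuals: [-0.2227, 1.8781, -2.1219, 0.8151, -0.2479, -0.0967].
SSres = 8.8145.

8.8145


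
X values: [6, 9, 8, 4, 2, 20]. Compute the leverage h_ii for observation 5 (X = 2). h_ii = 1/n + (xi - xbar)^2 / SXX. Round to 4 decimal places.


Compute xbar = 8.1667 with n = 6 observations.
SXX = 200.8333.
Leverage = 1/6 + (2 - 8.1667)^2/200.8333 = 0.3560.

0.3560


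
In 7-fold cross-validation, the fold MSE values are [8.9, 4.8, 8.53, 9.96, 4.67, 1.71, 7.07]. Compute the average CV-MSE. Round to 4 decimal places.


Add all fold MSEs: 45.6400.
Divide by k = 7: 45.6400/7 = 6.5200.

6.5200


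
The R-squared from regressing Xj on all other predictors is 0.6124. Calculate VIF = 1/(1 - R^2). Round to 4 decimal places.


VIF = 1 / (1 - 0.6124).
= 1 / 0.3876 = 2.5800.

2.5800


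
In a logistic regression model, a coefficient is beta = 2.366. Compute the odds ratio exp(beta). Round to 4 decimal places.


The odds ratio is computed as:
OR = e^(2.366) = 10.6547.

10.6547


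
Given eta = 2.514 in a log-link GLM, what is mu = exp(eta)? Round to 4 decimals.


The inverse log link gives:
mu = exp(2.514) = 12.3542.

12.3542


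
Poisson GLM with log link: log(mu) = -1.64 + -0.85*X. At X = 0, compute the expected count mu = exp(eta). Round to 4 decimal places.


eta = -1.64 + -0.85 * 0 = -1.6400.
mu = exp(-1.6400) = 0.1940.

0.1940


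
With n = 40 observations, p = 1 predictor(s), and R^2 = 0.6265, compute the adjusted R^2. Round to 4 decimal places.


Plug in: Adj R^2 = 1 - (1 - 0.6265) * 39/38.
= 1 - 0.3735 * 39/38
= 1 - 14.5665 / 38
= 1 - 0.3833 = 0.6167.

0.6167


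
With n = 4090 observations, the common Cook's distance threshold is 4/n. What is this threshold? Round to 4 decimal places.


Cook's distance cutoff = 4/n = 4/4090.
= 0.0010.

0.0010


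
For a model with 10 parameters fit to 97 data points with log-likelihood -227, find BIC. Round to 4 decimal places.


k * ln(n) = 10 * ln(97) = 10 * 4.574711 = 45.747110.
-2 * loglik = -2 * (-227) = 454.
BIC = 45.747110 + 454 = 499.747110, which rounds to 499.7471.

499.7471


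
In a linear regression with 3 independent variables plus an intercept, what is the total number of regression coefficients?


Including the intercept, the model has 3 predictor coefficients + 1 intercept.
Total = 4.

4


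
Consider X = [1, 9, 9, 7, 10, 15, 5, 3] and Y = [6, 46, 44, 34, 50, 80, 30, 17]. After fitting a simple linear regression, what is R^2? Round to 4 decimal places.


After computing the OLS fit (b0=0.8758, b1=5.0846):
SSres = 39.0267, SStot = 3551.8750.
R^2 = 1 - 39.0267/3551.8750 = 0.9890.

0.9890


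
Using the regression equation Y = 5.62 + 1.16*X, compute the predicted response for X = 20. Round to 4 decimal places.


Substitute X = 20 into the equation:
Y = 5.62 + 1.16 * 20 = 5.62 + 23.2000 = 28.8200.

28.8200


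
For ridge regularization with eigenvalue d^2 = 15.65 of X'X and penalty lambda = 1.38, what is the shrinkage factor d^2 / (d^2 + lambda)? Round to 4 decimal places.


Denominator = d^2 + lambda = 15.65 + 1.38 = 17.0300.
Shrinkage = 15.65 / 17.0300 = 0.9190.

0.9190


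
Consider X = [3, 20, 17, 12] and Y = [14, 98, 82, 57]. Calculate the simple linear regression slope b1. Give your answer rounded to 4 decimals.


Calculate xbar = 13.0000, ybar = 62.7500.
S_xx = 166.0000, S_xy = 817.0000.
Using b1 = S_xy / S_xx = 817.0000 / 166.0000, we get b1 = 4.9217.

4.9217


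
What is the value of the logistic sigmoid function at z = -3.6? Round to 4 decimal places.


First, exp(3.6000) = 36.5982.
Then sigma(z) = 1/(1 + 36.5982) = 0.0266.

0.0266


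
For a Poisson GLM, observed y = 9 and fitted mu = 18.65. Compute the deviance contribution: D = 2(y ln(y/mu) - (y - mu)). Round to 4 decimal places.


Compute y*ln(y/mu) = 9*ln(9/18.65) = 9*-0.728622 = -6.557598.
y - mu = -9.65.
D = 2*(-6.557598 - (-9.65)) = 6.184804, which rounds to 6.1848.

6.1848


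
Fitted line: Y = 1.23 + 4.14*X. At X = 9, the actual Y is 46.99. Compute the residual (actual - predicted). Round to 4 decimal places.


Compute yhat = 1.23 + (4.14)(9) = 38.4900.
Residual = actual - predicted = 46.99 - 38.4900 = 8.5000.

8.5000


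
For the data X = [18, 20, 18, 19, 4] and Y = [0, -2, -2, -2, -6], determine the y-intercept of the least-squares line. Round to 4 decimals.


The slope is b1 = 0.2919.
Sample means are xbar = 15.8000 and ybar = -2.4000.
Intercept: b0 = -2.4000 - (0.2919)(15.8000) = -7.0113.

-7.0113


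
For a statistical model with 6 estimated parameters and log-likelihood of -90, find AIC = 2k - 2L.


AIC = 2*6 - 2*(-90).
= 12 + 180 = 192.

192


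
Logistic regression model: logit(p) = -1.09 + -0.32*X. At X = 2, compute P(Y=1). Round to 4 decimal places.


Compute z = -1.09 + (-0.32)(2) = -1.7300.
exp(-z) = 5.6407.
P = 1/(1 + 5.6407) = 0.1506.

0.1506


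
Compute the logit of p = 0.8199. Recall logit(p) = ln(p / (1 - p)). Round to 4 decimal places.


Compute the odds: 0.8199/0.1801 = 4.5525.
Take the natural log: ln(4.5525) = 1.5157.

1.5157


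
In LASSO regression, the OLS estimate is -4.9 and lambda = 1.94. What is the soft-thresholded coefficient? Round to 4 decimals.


Absolute value: |-4.9| = 4.9.
Compare to lambda = 1.94.
Since |beta| > lambda, coefficient = sign(beta)*(|beta| - lambda) = -2.9600.

-2.9600


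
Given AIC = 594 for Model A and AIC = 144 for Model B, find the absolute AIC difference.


Absolute difference = |594 - 144| = 450.
The model with lower AIC (B) is preferred.

450


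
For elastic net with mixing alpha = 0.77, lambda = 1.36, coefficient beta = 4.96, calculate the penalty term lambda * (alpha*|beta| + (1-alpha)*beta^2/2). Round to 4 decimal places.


Compute:
L1 = 0.77 * 4.96 = 3.8192.
L2 = 0.23 * 4.96^2 / 2 = 2.8292.
Penalty = 1.36 * (3.8192 + 2.8292) = 9.0418.

9.0418


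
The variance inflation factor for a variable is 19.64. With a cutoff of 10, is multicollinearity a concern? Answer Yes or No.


Compare VIF = 19.64 to the threshold of 10.
19.64 >= 10, so the answer is Yes.

Yes


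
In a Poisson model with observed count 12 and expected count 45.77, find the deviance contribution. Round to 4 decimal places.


First: ln(12/45.77) = -1.338722.
Then: 12 * -1.338722 = -16.064664.
y - mu = 12 - 45.77 = -33.77.
D = 2(-16.064664 - -33.77) = 35.410672, which rounds to 35.4107.

35.4107


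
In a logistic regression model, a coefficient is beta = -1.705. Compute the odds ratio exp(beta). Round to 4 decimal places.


Odds ratio = exp(beta) = exp(-1.705).
= 0.1818.

0.1818


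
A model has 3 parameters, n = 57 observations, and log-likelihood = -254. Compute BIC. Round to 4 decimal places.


k * ln(n) = 3 * ln(57) = 3 * 4.043051 = 12.129153.
-2 * loglik = -2 * (-254) = 508.
BIC = 12.129153 + 508 = 520.129153, which rounds to 520.1292.

520.1292


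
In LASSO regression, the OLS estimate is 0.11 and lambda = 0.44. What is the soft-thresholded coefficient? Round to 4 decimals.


Check: |0.11| = 0.11 vs lambda = 0.44.
Since |beta| <= lambda, the coefficient is set to 0.
Soft-thresholded coefficient = 0.0000.

0.0000


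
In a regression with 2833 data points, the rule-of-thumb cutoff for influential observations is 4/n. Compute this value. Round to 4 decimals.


The threshold is 4/n.
4/2833 = 0.0014.

0.0014


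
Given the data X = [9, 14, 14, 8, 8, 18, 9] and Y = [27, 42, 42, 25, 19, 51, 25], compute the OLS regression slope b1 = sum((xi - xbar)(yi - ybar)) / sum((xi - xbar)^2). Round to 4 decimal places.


Calculate xbar = 11.4286, ybar = 33.0000.
S_xx = 91.7143, S_xy = 274.0000.
Using b1 = S_xy / S_xx = 274.0000 / 91.7143, we get b1 = 2.9875.

2.9875


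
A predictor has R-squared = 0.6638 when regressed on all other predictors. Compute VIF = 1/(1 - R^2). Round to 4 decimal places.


Denominator: 1 - 0.6638 = 0.3362.
VIF = 1 / 0.3362 = 2.9744.

2.9744


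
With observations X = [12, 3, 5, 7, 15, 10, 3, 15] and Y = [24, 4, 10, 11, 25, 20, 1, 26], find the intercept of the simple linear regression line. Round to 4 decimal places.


Compute b1 = 1.9380 from the OLS formula.
With xbar = 8.7500 and ybar = 15.1250, the intercept is:
b0 = 15.1250 - 1.9380 * 8.7500 = -1.8329.

-1.8329


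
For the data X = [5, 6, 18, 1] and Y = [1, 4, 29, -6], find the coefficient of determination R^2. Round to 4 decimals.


Fit the OLS line: b0 = -8.6056, b1 = 2.0807.
SSres = 0.9503.
SStot = 698.0000.
R^2 = 1 - 0.9503/698.0000 = 0.9986.

0.9986


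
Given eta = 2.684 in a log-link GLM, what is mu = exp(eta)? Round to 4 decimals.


The inverse log link gives:
mu = exp(2.684) = 14.6436.

14.6436


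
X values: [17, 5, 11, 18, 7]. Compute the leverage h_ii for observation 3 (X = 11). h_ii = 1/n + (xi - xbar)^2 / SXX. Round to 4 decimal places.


n = 5, xbar = 11.6000.
SXX = sum((xi - xbar)^2) = 135.2000.
h = 1/5 + (11 - 11.6000)^2 / 135.2000 = 0.2027.

0.2027


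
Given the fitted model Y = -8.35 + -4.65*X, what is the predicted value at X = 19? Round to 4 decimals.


Predicted value:
Y = -8.35 + (-4.65)(19) = -8.35 + -88.3500 = -96.7000.

-96.7000


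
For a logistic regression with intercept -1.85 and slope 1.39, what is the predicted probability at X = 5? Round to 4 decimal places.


Linear predictor: z = -1.85 + 1.39 * 5 = 5.1000.
P = 1/(1 + exp(-5.1000)) = 1/(1 + 0.0061) = 0.9939.

0.9939


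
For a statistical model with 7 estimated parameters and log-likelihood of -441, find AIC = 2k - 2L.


Compute:
2k = 2*7 = 14.
-2*loglik = -2*(-441) = 882.
AIC = 14 + 882 = 896.

896


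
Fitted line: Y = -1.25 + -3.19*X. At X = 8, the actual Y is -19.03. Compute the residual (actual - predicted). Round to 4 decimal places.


Fitted value at X = 8 is yhat = -1.25 + -3.19*8 = -26.7700.
Residual = -19.03 - -26.7700 = 7.7400.

7.7400


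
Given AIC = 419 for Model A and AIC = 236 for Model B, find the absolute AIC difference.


Absolute difference = |419 - 236| = 183.
The model with lower AIC (B) is preferred.

183


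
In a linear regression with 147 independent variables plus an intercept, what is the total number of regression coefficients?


Including the intercept, the model has 147 predictor coefficients + 1 intercept.
Total = 148.

148


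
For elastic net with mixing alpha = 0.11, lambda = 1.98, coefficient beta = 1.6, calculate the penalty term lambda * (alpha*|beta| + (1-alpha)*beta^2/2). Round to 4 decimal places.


Compute:
L1 = 0.11 * 1.6 = 0.1760.
L2 = 0.89 * 1.6^2 / 2 = 1.1392.
Penalty = 1.98 * (0.1760 + 1.1392) = 2.6041.

2.6041


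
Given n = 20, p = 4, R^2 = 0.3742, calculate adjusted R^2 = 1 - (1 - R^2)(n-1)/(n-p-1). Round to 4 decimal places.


Adjusted R^2 = 1 - (1 - R^2) * (n-1)/(n-p-1).
(1 - R^2) = 0.6258.
(n-1)/(n-p-1) = 19/15.
(1 - R^2) * (n-1) = 0.6258 * 19 = 11.8902.
Divide by (n-p-1): 11.8902 / 15 = 0.7927.
Adj R^2 = 1 - 0.7927 = 0.2073.

0.2073


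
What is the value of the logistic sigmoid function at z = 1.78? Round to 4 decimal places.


Compute exp(-1.7800) = 0.1686.
Sigmoid = 1 / (1 + 0.1686) = 1 / 1.1686 = 0.8557.

0.8557


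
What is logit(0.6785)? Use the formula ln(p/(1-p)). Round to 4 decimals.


Compute the odds: 0.6785/0.3215 = 2.1104.
Take the natural log: ln(2.1104) = 0.7469.

0.7469


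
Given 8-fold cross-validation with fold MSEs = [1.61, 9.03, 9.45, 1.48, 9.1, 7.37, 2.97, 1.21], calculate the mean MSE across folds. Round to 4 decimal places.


Sum of fold MSEs = 42.2200.
Average = 42.2200 / 8 = 5.2775.

5.2775


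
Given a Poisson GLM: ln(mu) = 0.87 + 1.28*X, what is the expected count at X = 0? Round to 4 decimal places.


Linear predictor: eta = 0.87 + (1.28)(0) = 0.8700.
Expected count: mu = exp(0.8700) = 2.3869.

2.3869


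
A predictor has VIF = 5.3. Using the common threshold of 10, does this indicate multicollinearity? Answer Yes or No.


The threshold is 10.
VIF = 5.3 is < 10.
Multicollinearity indication: No.

No


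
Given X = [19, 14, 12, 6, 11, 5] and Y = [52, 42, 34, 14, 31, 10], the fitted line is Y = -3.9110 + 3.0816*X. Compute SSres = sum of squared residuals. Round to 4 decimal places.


For each point, residual = actual - predicted.
Residuals: [-2.6394, 2.7686, 0.9318, -0.5786, 1.0134, -1.4970].
Sum of squared residuals = 19.1026.

19.1026


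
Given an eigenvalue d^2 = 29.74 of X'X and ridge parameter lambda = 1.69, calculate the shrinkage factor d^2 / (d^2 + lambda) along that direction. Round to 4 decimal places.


Compute the denominator: 29.74 + 1.69 = 31.4300.
Shrinkage factor = 29.74 / 31.4300 = 0.9462.

0.9462


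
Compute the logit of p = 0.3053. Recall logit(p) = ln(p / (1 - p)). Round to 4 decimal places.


Compute the odds: 0.3053/0.6947 = 0.4395.
Take the natural log: ln(0.4395) = -0.8222.

-0.8222


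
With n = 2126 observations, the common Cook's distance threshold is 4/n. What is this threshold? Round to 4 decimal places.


Using the rule of thumb:
Threshold = 4 / 2126 = 0.0019.

0.0019


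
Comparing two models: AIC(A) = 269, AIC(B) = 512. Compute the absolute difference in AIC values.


Compute |269 - 512| = 243.
Model A has the smaller AIC.

243


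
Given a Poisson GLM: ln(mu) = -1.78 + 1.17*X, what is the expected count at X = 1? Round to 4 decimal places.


Linear predictor: eta = -1.78 + (1.17)(1) = -0.6100.
Expected count: mu = exp(-0.6100) = 0.5434.

0.5434


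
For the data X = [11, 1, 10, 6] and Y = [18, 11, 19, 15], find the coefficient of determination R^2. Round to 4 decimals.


The fitted line is Y = 10.3306 + 0.7742*X.
SSres = 1.5887, SStot = 38.7500.
R^2 = 1 - SSres/SStot = 0.9590.

0.9590


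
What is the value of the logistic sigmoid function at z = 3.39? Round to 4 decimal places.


Compute exp(-3.3900) = 0.0337.
Sigmoid = 1 / (1 + 0.0337) = 1 / 1.0337 = 0.9674.

0.9674


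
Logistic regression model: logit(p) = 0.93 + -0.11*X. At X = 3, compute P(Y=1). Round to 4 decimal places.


Compute z = 0.93 + (-0.11)(3) = 0.6000.
exp(-z) = 0.5488.
P = 1/(1 + 0.5488) = 0.6457.

0.6457


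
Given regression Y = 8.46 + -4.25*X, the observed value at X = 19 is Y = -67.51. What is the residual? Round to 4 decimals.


Predicted = 8.46 + -4.25 * 19 = -72.2900.
Residual = -67.51 - -72.2900 = 4.7800.

4.7800


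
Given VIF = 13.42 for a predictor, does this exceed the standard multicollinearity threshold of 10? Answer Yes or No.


Compare VIF = 13.42 to the threshold of 10.
13.42 >= 10, so the answer is Yes.

Yes


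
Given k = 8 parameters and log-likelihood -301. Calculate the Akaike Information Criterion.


AIC = 2k - 2*loglik = 2(8) - 2(-301).
= 16 + 602 = 618.

618


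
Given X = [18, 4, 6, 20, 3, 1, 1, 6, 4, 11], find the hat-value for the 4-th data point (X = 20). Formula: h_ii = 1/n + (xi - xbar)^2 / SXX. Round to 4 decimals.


Compute xbar = 7.4000 with n = 10 observations.
SXX = 412.4000.
Leverage = 1/10 + (20 - 7.4000)^2/412.4000 = 0.4850.

0.4850


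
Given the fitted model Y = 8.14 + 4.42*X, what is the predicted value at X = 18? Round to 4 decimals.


Predicted value:
Y = 8.14 + (4.42)(18) = 8.14 + 79.5600 = 87.7000.

87.7000


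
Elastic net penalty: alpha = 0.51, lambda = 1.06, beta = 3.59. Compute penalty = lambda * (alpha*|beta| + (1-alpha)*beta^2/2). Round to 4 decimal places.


alpha * |beta| = 0.51 * 3.59 = 1.8309.
(1-alpha) * beta^2/2 = 0.49 * 12.8881/2 = 3.1576.
Total = 1.06 * (1.8309 + 3.1576) = 5.2878.

5.2878


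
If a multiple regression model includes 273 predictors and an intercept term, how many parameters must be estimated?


Including the intercept, the model has 273 predictor coefficients + 1 intercept.
Total = 274.

274


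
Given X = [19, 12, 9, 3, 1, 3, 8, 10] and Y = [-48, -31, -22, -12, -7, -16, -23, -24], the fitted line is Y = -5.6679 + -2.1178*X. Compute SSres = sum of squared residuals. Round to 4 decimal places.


Predicted values from Y = -5.6679 + -2.1178*X.
Residuals: [-2.0939, 0.0815, 2.7281, 0.0213, 0.7857, -3.9787, -0.3897, 2.8459].
SSres = 36.5324.

36.5324


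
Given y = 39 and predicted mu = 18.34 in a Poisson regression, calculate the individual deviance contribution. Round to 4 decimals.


First: ln(39/18.34) = 0.754477.
Then: 39 * 0.754477 = 29.424603.
y - mu = 39 - 18.34 = 20.66.
D = 2(29.424603 - 20.66) = 17.529206, which rounds to 17.5292.

17.5292


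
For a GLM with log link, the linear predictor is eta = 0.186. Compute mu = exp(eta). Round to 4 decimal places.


Apply the inverse link:
mu = e^0.186 = 1.2044.

1.2044


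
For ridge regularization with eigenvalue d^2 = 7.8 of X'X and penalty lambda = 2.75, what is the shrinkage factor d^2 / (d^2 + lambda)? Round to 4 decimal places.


Denominator = d^2 + lambda = 7.8 + 2.75 = 10.5500.
Shrinkage = 7.8 / 10.5500 = 0.7393.

0.7393


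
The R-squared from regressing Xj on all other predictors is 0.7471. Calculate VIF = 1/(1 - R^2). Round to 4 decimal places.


Using VIF = 1/(1 - R^2_j):
1 - 0.7471 = 0.2529.
VIF = 3.9541.

3.9541


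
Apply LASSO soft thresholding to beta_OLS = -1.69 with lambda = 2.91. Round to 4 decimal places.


|beta_OLS| = 1.69.
lambda = 2.91.
Since |beta| <= lambda, the coefficient is set to 0.
Result = 0.0000.

0.0000


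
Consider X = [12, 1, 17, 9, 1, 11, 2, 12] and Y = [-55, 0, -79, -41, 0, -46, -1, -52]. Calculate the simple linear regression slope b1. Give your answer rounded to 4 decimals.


The sample means are xbar = 8.1250 and ybar = -34.2500.
Compute S_xx = 256.8750 and S_xy = -1277.7500.
Slope b1 = S_xy / S_xx = -1277.7500 / 256.8750 = -4.9742.

-4.9742


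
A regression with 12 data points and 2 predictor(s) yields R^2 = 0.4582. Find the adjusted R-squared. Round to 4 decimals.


Plug in: Adj R^2 = 1 - (1 - 0.4582) * 11/9.
= 1 - 0.5418 * 11/9
= 1 - 5.9598 / 9
= 1 - 0.6622 = 0.3378.

0.3378


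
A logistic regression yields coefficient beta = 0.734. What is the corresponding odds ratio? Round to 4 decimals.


exp(0.734) = 2.0834.
So the odds ratio is 2.0834.

2.0834


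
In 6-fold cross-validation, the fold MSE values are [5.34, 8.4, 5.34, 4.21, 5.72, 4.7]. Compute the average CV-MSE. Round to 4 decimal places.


Add all fold MSEs: 33.7100.
Divide by k = 6: 33.7100/6 = 5.6183.

5.6183


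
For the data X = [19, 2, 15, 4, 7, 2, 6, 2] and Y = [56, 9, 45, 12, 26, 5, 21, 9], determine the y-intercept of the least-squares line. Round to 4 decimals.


Compute b1 = 2.8583 from the OLS formula.
With xbar = 7.1250 and ybar = 22.8750, the intercept is:
b0 = 22.8750 - 2.8583 * 7.1250 = 2.5096.

2.5096
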